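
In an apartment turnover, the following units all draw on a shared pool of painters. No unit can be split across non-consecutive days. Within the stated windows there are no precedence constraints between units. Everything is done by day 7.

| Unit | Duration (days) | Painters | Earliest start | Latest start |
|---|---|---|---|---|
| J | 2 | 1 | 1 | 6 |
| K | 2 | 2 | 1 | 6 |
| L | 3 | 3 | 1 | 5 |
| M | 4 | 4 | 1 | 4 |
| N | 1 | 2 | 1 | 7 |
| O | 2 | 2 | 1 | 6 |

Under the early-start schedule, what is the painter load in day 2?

At early start, day 2 has: J, K, L, M, O.
Demand: 1 + 2 + 3 + 4 + 2 = 12.

12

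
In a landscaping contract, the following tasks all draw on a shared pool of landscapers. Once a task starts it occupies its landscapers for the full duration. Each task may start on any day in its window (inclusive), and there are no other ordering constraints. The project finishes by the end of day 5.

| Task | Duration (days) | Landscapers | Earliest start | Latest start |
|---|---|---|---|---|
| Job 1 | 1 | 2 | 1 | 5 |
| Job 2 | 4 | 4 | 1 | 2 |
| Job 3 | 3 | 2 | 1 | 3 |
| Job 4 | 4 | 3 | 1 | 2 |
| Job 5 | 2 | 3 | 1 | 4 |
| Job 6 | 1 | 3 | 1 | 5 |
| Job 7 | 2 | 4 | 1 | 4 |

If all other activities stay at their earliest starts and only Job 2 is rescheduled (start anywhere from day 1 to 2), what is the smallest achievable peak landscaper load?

Job 2@1: d1:21  d2:16  d3:9  d4:7  d5:0 → peak 21
Job 2@2: d1:17  d2:16  d3:9  d4:7  d5:4 → peak 17
Best is Job 2@2, peak 17.

17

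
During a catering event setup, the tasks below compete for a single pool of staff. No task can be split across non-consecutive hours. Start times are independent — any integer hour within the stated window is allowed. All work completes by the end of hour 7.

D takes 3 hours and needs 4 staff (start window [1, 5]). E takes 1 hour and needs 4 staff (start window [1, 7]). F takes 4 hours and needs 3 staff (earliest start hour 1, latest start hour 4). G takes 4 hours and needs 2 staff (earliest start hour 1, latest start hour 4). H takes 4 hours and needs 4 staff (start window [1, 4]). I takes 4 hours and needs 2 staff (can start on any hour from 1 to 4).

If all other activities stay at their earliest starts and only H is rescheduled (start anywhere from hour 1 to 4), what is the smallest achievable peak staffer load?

15

H@1: h1:19  h2:15  h3:15  h4:11  h5:0  h6:0  h7:0 → peak 19
H@2: h1:15  h2:15  h3:15  h4:11  h5:4  h6:0  h7:0 → peak 15
H@3: h1:15  h2:11  h3:15  h4:11  h5:4  h6:4  h7:0 → peak 15
H@4: h1:15  h2:11  h3:11  h4:11  h5:4  h6:4  h7:4 → peak 15
Best is H@2, peak 15.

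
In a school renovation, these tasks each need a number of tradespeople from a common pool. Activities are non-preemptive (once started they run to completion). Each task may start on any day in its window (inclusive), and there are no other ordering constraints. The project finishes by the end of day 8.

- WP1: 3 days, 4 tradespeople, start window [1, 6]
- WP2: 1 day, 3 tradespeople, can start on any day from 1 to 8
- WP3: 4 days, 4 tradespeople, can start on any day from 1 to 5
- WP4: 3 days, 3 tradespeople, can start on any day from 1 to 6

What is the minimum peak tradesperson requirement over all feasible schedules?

7

Early-start (WP1@1, WP2@1, WP3@1, WP4@1) gives peak 14: d1:14  d2:11  d3:11  d4:4  d5:0  d6:0  d7:0  d8:0.
Shift WP3→4, WP4→2.
Schedule WP1@1, WP2@1, WP3@4, WP4@2: d1:7  d2:7  d3:7  d4:7  d5:4  d6:4  d7:4  d8:0 — peak 7.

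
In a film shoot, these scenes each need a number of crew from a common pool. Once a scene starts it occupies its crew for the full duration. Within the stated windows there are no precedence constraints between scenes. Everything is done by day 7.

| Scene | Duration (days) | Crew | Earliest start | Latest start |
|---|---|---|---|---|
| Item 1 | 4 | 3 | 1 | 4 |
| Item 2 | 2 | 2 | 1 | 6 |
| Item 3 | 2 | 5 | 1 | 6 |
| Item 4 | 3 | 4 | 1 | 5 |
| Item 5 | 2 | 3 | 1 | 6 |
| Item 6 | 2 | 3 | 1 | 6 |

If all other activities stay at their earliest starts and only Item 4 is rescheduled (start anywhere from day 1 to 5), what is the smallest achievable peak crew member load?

16

Item 4@1: d1:20  d2:20  d3:7  d4:3  d5:0  d6:0  d7:0 → peak 20
Item 4@2: d1:16  d2:20  d3:7  d4:7  d5:0  d6:0  d7:0 → peak 20
Item 4@3: d1:16  d2:16  d3:7  d4:7  d5:4  d6:0  d7:0 → peak 16
Item 4@4: d1:16  d2:16  d3:3  d4:7  d5:4  d6:4  d7:0 → peak 16
Item 4@5: d1:16  d2:16  d3:3  d4:3  d5:4  d6:4  d7:4 → peak 16
Best is Item 4@3, peak 16.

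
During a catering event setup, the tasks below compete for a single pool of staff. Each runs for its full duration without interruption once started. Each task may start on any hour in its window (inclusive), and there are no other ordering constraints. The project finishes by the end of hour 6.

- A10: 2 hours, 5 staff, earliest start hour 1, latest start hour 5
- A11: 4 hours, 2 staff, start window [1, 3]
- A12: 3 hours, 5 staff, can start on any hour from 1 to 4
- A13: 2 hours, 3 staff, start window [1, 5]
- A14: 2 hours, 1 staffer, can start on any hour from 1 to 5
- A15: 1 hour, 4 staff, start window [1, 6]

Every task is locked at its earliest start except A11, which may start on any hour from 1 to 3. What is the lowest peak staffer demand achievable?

18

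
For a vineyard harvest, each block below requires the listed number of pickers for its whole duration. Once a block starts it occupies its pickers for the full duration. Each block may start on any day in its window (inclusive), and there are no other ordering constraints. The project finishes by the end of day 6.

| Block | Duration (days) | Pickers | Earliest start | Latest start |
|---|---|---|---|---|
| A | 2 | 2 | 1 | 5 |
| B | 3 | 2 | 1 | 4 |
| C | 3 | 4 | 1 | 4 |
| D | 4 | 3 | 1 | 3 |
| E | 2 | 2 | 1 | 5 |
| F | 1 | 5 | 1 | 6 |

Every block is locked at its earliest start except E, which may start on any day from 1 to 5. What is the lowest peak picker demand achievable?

16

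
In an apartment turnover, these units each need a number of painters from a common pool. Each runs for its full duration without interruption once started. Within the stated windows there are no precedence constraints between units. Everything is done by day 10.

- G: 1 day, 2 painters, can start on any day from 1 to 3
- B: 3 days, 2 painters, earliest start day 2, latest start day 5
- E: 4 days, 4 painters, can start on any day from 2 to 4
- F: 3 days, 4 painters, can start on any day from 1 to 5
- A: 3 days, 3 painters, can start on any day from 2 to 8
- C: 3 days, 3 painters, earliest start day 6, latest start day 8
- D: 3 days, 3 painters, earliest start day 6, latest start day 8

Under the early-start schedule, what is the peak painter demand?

13

Early-start schedule: G@1, B@2, E@2, F@1, A@2, C@6, D@6.
Load per day: day 1: 6, day 2: 13, day 3: 13, day 4: 9, day 5: 4, day 6: 6, day 7: 6, day 8: 6, day 9: 0, day 10: 0.
Peak is 13.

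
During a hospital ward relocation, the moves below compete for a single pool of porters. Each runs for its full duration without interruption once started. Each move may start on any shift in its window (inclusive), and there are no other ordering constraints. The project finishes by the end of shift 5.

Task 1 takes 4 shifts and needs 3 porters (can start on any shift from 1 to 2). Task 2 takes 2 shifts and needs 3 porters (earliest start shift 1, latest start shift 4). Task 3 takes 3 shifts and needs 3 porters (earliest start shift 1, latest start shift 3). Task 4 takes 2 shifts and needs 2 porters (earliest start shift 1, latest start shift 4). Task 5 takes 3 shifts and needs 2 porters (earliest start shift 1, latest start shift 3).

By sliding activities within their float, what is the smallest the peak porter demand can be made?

8

Early-start (Task 1@1, Task 2@1, Task 3@1, Task 4@1, Task 5@1) gives peak 13: s1:13  s2:13  s3:8  s4:3  s5:0.
Shift Task 3→3, Task 5→3.
Schedule Task 1@1, Task 2@1, Task 3@3, Task 4@1, Task 5@3: s1:8  s2:8  s3:8  s4:8  s5:5 — peak 8.
Total porter-shifts = 37 over 5 shifts ⇒ peak ≥ ⌈37/5⌉ = 8, so 8 is optimal.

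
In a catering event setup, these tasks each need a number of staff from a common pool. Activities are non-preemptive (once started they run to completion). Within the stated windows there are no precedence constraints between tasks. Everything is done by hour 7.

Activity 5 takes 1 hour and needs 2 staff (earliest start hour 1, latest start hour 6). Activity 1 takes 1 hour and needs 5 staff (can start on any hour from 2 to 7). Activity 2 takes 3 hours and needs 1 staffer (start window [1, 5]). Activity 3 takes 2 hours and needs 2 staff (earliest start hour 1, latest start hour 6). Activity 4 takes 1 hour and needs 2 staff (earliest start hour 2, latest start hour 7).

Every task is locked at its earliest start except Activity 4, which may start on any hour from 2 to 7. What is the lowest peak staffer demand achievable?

Activity 4@2: h1:5  h2:10  h3:1  h4:0  h5:0  h6:0  h7:0 → peak 10
Activity 4@3: h1:5  h2:8  h3:3  h4:0  h5:0  h6:0  h7:0 → peak 8
Activity 4@4: h1:5  h2:8  h3:1  h4:2  h5:0  h6:0  h7:0 → peak 8
Activity 4@5: h1:5  h2:8  h3:1  h4:0  h5:2  h6:0  h7:0 → peak 8
Activity 4@6: h1:5  h2:8  h3:1  h4:0  h5:0  h6:2  h7:0 → peak 8
Activity 4@7: h1:5  h2:8  h3:1  h4:0  h5:0  h6:0  h7:2 → peak 8
Best is Activity 4@3, peak 8.

8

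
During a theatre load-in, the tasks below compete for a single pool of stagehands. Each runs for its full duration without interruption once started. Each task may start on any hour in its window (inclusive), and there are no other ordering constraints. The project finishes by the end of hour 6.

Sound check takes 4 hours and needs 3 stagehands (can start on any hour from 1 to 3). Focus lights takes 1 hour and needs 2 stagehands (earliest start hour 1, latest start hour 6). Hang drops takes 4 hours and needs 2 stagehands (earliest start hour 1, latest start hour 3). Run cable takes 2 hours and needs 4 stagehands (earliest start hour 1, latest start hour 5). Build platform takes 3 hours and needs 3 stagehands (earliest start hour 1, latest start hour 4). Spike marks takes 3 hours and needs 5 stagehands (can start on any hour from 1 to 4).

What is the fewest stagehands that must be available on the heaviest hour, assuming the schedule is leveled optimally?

10

Early-start (Sound check@1, Focus lights@1, Hang drops@1, Run cable@1, Build platform@1, Spike marks@1) gives peak 19: h1:19  h2:17  h3:13  h4:5  h5:0  h6:0.
Shift Run cable→5, Spike marks→4.
Schedule Sound check@1, Focus lights@1, Hang drops@1, Run cable@5, Build platform@1, Spike marks@4: h1:10  h2:8  h3:8  h4:10  h5:9  h6:9 — peak 10.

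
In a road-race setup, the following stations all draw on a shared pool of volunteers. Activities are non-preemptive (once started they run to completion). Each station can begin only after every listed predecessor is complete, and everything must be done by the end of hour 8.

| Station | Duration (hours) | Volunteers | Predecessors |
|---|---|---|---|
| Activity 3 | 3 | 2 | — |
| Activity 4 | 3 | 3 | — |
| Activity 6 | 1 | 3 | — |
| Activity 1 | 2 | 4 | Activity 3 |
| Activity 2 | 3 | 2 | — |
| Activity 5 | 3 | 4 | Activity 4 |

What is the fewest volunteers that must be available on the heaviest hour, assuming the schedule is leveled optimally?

6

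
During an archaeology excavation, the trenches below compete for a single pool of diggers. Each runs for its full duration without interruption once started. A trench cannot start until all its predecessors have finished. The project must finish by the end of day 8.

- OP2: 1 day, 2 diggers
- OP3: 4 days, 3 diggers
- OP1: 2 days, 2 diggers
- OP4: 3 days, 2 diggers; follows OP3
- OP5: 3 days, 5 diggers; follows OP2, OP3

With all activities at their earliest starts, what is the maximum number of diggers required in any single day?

7

Early-start schedule: OP2@1, OP3@1, OP1@1, OP4@5, OP5@5.
Load per day: day 1: 7, day 2: 5, day 3: 3, day 4: 3, day 5: 7, day 6: 7, day 7: 7, day 8: 0.
Peak is 7.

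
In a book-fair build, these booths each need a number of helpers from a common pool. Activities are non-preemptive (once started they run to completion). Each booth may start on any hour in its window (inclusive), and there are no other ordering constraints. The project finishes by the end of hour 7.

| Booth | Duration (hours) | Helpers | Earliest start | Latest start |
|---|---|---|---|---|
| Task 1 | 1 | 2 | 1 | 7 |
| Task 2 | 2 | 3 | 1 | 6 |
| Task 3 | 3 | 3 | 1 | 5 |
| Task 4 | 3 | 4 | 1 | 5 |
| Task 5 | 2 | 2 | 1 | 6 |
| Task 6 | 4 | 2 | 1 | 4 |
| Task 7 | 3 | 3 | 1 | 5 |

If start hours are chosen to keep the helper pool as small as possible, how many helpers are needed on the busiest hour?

8

Early-start (Task 1@1, Task 2@1, Task 3@1, Task 4@1, Task 5@1, Task 6@1, Task 7@1) gives peak 19: h1:19  h2:17  h3:12  h4:2  h5:0  h6:0  h7:0.
Shift Task 3→2, Task 4→5, Task 5→3, Task 7→5.
Schedule Task 1@1, Task 2@1, Task 3@2, Task 4@5, Task 5@3, Task 6@1, Task 7@5: h1:7  h2:8  h3:7  h4:7  h5:7  h6:7  h7:7 — peak 8.
Total helper-hours = 50 over 7 hours ⇒ peak ≥ ⌈50/7⌉ = 8, so 8 is optimal.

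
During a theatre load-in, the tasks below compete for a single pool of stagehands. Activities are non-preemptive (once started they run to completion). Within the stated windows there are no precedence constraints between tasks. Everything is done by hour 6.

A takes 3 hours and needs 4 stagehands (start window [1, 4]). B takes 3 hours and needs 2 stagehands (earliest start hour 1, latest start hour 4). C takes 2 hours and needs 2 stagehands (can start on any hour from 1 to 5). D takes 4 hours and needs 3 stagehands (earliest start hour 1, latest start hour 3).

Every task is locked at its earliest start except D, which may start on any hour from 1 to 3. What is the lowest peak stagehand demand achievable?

9

D@1: h1:11  h2:11  h3:9  h4:3  h5:0  h6:0 → peak 11
D@2: h1:8  h2:11  h3:9  h4:3  h5:3  h6:0 → peak 11
D@3: h1:8  h2:8  h3:9  h4:3  h5:3  h6:3 → peak 9
Best is D@3, peak 9.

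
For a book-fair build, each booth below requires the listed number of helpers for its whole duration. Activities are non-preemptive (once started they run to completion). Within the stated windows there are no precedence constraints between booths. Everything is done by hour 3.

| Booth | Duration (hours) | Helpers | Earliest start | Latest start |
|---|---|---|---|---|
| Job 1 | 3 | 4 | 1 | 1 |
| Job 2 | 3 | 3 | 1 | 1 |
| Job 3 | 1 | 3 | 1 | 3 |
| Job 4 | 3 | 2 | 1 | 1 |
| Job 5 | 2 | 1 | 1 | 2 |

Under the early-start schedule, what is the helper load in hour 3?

9

At early start, hour 3 has: Job 1, Job 2, Job 4.
Demand: 4 + 3 + 2 = 9.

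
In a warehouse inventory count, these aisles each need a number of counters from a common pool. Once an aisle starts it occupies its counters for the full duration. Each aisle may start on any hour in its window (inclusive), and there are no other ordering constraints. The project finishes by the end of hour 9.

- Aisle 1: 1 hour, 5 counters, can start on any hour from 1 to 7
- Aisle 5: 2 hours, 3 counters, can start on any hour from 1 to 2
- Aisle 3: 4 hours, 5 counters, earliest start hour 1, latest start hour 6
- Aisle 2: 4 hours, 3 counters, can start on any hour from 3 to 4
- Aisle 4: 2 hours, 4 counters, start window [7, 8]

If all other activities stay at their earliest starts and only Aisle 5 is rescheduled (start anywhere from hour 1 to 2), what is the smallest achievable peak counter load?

11

Aisle 5@1: h1:13  h2:8  h3:8  h4:8  h5:3  h6:3  h7:4  h8:4  h9:0 → peak 13
Aisle 5@2: h1:10  h2:8  h3:11  h4:8  h5:3  h6:3  h7:4  h8:4  h9:0 → peak 11
Best is Aisle 5@2, peak 11.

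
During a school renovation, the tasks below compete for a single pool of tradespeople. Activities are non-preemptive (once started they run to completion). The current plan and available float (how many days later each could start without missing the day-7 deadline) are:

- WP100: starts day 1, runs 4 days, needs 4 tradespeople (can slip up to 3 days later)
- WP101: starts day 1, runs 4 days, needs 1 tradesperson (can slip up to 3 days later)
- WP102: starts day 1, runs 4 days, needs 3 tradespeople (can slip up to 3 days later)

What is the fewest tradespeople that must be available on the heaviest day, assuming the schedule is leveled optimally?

8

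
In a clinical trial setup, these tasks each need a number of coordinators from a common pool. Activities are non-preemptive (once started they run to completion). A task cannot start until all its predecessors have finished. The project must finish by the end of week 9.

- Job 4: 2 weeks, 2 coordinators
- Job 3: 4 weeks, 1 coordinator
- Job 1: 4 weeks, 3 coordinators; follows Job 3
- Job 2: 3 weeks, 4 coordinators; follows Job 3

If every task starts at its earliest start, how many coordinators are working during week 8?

3

At early start, week 8 has: Job 1.
Demand: 3 = 3.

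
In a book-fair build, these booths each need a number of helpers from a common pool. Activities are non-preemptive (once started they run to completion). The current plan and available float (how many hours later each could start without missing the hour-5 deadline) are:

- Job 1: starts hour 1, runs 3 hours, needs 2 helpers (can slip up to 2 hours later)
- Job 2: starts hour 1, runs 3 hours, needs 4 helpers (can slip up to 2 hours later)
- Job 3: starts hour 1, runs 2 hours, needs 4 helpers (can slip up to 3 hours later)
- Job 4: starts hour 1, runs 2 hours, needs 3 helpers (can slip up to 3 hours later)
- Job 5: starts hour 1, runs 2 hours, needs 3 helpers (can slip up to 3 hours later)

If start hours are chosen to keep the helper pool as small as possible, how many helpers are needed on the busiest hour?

Early-start (Job 1@1, Job 2@1, Job 3@1, Job 4@1, Job 5@1) gives peak 16: h1:16  h2:16  h3:6  h4:0  h5:0.
Shift Job 2→3, Job 3→4.
Schedule Job 1@1, Job 2@3, Job 3@4, Job 4@1, Job 5@1: h1:8  h2:8  h3:6  h4:8  h5:8 — peak 8.
Total helper-hours = 38 over 5 hours ⇒ peak ≥ ⌈38/5⌉ = 8, so 8 is optimal.

8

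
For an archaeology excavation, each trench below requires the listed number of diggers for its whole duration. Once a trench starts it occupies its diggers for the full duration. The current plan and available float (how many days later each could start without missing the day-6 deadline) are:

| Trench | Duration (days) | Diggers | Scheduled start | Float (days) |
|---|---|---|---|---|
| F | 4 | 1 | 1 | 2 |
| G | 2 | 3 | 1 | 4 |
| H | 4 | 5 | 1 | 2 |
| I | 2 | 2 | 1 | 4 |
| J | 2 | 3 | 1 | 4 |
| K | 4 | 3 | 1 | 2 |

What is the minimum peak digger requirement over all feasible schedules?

Early-start (F@1, G@1, H@1, I@1, J@1, K@1) gives peak 17: d1:17  d2:17  d3:9  d4:9  d5:0  d6:0.
Shift I→5, J→5, K→3.
Schedule F@1, G@1, H@1, I@5, J@5, K@3: d1:9  d2:9  d3:9  d4:9  d5:8  d6:8 — peak 9.
Total digger-days = 52 over 6 days ⇒ peak ≥ ⌈52/6⌉ = 9, so 9 is optimal.

9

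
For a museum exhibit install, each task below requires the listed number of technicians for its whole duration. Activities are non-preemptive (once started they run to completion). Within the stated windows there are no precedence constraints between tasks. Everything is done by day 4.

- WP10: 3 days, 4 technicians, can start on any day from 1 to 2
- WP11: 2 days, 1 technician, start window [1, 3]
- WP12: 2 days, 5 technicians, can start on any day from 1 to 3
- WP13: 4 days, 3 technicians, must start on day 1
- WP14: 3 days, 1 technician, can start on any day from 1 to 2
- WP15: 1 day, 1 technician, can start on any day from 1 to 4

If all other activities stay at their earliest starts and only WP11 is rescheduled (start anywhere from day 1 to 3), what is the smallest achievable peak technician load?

14

WP11@1: d1:15  d2:14  d3:8  d4:3 → peak 15
WP11@2: d1:14  d2:14  d3:9  d4:3 → peak 14
WP11@3: d1:14  d2:13  d3:9  d4:4 → peak 14
Best is WP11@2, peak 14.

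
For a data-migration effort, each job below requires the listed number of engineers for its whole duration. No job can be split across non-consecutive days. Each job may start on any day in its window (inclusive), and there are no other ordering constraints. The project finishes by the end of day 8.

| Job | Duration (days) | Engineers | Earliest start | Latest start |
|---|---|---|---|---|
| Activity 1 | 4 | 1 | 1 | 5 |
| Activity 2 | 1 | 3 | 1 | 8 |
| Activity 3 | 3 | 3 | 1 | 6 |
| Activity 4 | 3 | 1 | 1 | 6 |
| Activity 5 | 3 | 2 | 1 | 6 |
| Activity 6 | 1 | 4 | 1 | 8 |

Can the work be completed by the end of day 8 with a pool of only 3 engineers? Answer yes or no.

Total engineer-days = 29; over 8 days the average is 29/8 > 3, so some day must exceed 3.

no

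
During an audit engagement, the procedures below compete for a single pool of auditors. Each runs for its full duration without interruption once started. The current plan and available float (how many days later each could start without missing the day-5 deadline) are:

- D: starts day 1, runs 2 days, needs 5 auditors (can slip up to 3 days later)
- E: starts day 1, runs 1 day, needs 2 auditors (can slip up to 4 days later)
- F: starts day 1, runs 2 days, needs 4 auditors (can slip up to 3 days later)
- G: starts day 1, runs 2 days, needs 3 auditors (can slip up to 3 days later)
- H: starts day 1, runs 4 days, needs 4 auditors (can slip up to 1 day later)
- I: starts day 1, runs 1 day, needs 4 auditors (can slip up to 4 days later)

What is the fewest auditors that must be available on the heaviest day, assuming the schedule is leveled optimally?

Early-start (D@1, E@1, F@1, G@1, H@1, I@1) gives peak 22: d1:22  d2:16  d3:4  d4:4  d5:0.
Shift F→3, G→3, I→5.
Schedule D@1, E@1, F@3, G@3, H@1, I@5: d1:11  d2:9  d3:11  d4:11  d5:4 — peak 11.

11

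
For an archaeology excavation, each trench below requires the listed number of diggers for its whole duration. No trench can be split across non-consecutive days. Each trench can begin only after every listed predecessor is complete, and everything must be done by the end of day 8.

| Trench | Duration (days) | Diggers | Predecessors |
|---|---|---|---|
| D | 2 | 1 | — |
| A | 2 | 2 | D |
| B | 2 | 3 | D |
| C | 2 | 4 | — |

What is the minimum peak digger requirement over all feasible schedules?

4

Early-start (D@1, A@3, B@3, C@1) gives peak 5: d1:5  d2:5  d3:5  d4:5  d5:0  d6:0  d7:0  d8:0.
Shift B→5, C→7.
Schedule D@1, A@3, B@5, C@7: d1:1  d2:1  d3:2  d4:2  d5:3  d6:3  d7:4  d8:4 — peak 4.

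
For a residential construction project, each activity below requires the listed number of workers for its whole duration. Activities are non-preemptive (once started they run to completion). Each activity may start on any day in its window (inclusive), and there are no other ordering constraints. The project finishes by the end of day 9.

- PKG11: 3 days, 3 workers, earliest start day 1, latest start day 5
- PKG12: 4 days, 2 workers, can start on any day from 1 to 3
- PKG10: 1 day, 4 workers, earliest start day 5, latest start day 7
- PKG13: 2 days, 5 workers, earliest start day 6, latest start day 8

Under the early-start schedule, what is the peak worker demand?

5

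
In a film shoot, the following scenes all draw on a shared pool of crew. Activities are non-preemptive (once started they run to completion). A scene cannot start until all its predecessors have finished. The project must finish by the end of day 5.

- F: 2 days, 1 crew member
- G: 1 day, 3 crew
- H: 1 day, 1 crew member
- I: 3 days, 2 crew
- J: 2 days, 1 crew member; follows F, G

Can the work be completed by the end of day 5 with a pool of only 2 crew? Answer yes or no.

Total crew member-days = 14; over 5 days the average is 14/5 > 2, so some day must exceed 2.

no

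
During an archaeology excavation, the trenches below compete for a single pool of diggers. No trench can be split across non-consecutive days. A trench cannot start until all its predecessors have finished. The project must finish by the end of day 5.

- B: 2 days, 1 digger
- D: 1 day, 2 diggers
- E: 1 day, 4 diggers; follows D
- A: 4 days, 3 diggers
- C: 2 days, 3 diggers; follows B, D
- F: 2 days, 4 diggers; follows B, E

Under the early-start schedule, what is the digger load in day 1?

At early start, day 1 has: B, D, A.
Demand: 1 + 2 + 3 = 6.

6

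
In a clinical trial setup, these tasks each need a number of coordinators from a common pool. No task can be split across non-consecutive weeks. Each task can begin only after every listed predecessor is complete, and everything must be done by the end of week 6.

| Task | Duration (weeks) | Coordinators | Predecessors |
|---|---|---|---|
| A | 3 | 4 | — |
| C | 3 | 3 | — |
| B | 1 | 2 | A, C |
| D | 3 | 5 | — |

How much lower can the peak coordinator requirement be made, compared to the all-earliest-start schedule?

5

Early-start peak: w1:12  w2:12  w3:12  w4:2  w5:0  w6:0 ⇒ 12.
Leveled (A@1, C@1, B@4, D@4): w1:7  w2:7  w3:7  w4:7  w5:5  w6:5 ⇒ 7.
Reduction 12 − 7 = 5.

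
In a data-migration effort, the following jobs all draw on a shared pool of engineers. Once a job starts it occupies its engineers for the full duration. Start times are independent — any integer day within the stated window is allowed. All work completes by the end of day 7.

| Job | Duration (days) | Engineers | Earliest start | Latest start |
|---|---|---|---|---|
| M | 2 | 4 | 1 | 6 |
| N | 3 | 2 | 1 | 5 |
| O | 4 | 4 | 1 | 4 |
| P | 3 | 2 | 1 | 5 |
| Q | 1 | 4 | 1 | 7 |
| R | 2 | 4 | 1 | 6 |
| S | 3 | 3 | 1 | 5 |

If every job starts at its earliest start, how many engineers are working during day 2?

At early start, day 2 has: M, N, O, P, R, S.
Demand: 4 + 2 + 4 + 2 + 4 + 3 = 19.

19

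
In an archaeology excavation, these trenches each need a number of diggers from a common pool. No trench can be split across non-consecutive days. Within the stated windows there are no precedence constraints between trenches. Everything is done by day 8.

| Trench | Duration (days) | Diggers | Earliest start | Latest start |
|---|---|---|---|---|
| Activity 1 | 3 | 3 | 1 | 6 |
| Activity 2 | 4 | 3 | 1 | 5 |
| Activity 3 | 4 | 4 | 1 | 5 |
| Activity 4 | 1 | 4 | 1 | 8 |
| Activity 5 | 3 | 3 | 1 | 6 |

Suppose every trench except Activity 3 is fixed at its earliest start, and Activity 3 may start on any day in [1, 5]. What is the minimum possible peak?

Activity 3@1: d1:17  d2:13  d3:13  d4:7  d5:0  d6:0  d7:0  d8:0 → peak 17
Activity 3@2: d1:13  d2:13  d3:13  d4:7  d5:4  d6:0  d7:0  d8:0 → peak 13
Activity 3@3: d1:13  d2:9  d3:13  d4:7  d5:4  d6:4  d7:0  d8:0 → peak 13
Activity 3@4: d1:13  d2:9  d3:9  d4:7  d5:4  d6:4  d7:4  d8:0 → peak 13
Activity 3@5: d1:13  d2:9  d3:9  d4:3  d5:4  d6:4  d7:4  d8:4 → peak 13
Best is Activity 3@2, peak 13.

13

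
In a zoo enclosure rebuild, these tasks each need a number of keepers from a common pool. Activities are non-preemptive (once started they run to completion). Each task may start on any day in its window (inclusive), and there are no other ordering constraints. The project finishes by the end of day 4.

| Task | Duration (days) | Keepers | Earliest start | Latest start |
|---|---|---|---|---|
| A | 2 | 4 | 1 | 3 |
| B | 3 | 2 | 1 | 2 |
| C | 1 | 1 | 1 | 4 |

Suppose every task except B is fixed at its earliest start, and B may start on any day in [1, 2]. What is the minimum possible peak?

6

B@1: d1:7  d2:6  d3:2  d4:0 → peak 7
B@2: d1:5  d2:6  d3:2  d4:2 → peak 6
Best is B@2, peak 6.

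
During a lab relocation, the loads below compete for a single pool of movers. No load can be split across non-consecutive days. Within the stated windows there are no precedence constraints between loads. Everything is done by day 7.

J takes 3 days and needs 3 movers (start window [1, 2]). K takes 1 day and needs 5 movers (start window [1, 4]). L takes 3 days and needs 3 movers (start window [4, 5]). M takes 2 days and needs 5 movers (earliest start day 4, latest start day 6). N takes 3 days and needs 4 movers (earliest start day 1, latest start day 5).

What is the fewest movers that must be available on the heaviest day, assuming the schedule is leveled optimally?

8

Early-start (J@1, K@1, L@4, M@4, N@1) gives peak 12: d1:12  d2:7  d3:7  d4:8  d5:8  d6:3  d7:0.
Shift M→5, N→2.
Schedule J@1, K@1, L@4, M@5, N@2: d1:8  d2:7  d3:7  d4:7  d5:8  d6:8  d7:0 — peak 8.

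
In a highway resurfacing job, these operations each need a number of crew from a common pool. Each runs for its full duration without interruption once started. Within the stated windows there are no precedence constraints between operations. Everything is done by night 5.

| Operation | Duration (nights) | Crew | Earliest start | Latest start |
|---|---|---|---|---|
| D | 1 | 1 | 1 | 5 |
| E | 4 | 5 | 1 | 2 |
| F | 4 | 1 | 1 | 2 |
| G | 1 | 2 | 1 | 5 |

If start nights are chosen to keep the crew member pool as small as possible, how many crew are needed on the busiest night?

Early-start (D@1, E@1, F@1, G@1) gives peak 9: n1:9  n2:6  n3:6  n4:6  n5:0.
Shift F→2, G→5.
Schedule D@1, E@1, F@2, G@5: n1:6  n2:6  n3:6  n4:6  n5:3 — peak 6.
Total crew member-nights = 27 over 5 nights ⇒ peak ≥ ⌈27/5⌉ = 6, so 6 is optimal.

6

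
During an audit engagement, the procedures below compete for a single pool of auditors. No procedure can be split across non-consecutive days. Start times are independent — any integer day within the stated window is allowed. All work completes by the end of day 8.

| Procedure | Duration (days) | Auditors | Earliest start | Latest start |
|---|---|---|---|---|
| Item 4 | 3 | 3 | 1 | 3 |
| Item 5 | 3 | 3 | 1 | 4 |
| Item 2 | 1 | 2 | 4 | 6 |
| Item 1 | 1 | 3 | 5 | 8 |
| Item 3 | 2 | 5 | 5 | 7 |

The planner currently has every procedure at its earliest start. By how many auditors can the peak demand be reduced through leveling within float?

Early-start peak: d1:6  d2:6  d3:6  d4:2  d5:8  d6:5  d7:0  d8:0 ⇒ 8.
Leveled (Item 4@1, Item 5@1, Item 2@4, Item 1@5, Item 3@6): d1:6  d2:6  d3:6  d4:2  d5:3  d6:5  d7:5  d8:0 ⇒ 6.
Reduction 8 − 6 = 2.

2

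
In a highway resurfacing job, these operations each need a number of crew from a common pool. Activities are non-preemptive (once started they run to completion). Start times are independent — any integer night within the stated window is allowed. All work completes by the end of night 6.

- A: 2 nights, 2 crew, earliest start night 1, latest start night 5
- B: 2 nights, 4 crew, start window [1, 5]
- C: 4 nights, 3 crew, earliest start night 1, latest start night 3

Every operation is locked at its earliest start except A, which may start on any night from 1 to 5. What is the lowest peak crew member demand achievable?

A@1: n1:9  n2:9  n3:3  n4:3  n5:0  n6:0 → peak 9
A@2: n1:7  n2:9  n3:5  n4:3  n5:0  n6:0 → peak 9
A@3: n1:7  n2:7  n3:5  n4:5  n5:0  n6:0 → peak 7
A@4: n1:7  n2:7  n3:3  n4:5  n5:2  n6:0 → peak 7
A@5: n1:7  n2:7  n3:3  n4:3  n5:2  n6:2 → peak 7
Best is A@3, peak 7.

7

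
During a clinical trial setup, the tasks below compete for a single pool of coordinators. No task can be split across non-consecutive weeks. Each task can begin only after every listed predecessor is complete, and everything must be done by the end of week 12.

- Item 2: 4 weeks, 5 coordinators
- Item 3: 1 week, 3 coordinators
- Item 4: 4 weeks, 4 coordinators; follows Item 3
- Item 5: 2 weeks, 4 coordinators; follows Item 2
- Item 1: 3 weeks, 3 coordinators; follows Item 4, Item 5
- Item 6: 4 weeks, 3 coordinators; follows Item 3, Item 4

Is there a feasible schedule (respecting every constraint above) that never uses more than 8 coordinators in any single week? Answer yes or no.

yes

Schedule Item 2@1, Item 3@1, Item 4@5, Item 5@5, Item 1@9, Item 6@9: w1:8  w2:5  w3:5  w4:5  w5:8  w6:8  w7:4  w8:4  w9:6  w10:6  w11:6  w12:3 — peak 8 ≤ 8.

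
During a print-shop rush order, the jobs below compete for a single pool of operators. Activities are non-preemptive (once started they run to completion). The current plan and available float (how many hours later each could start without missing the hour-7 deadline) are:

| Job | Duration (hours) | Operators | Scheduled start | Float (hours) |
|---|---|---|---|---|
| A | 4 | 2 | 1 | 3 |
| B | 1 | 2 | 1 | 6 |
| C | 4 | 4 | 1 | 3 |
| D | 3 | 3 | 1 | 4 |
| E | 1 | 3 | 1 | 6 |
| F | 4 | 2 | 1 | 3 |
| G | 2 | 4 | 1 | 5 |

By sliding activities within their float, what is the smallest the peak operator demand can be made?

8

Early-start (A@1, B@1, C@1, D@1, E@1, F@1, G@1) gives peak 20: h1:20  h2:15  h3:11  h4:8  h5:0  h6:0  h7:0.
Shift D→5, E→5, F→2, G→6.
Schedule A@1, B@1, C@1, D@5, E@5, F@2, G@6: h1:8  h2:8  h3:8  h4:8  h5:8  h6:7  h7:7 — peak 8.
Total operator-hours = 54 over 7 hours ⇒ peak ≥ ⌈54/7⌉ = 8, so 8 is optimal.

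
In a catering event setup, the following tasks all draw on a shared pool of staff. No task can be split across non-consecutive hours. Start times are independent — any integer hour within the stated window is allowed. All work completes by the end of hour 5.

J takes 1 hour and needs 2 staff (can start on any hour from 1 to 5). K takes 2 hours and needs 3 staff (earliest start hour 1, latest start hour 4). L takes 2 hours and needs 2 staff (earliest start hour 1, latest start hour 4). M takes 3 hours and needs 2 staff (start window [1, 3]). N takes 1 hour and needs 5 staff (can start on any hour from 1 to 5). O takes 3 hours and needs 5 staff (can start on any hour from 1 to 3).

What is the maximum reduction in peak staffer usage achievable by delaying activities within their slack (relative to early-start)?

10

Early-start peak: h1:19  h2:12  h3:7  h4:0  h5:0 ⇒ 19.
Leveled (J@1, K@1, L@3, M@3, N@2, O@3): h1:5  h2:8  h3:9  h4:9  h5:7 ⇒ 9.
Reduction 19 − 9 = 10.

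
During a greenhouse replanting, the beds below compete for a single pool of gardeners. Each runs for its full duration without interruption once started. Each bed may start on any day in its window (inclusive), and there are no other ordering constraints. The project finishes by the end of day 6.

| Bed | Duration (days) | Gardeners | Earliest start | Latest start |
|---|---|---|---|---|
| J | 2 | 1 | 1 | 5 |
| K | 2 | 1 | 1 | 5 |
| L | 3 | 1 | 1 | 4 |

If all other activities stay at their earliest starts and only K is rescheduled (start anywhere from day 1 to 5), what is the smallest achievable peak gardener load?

2

K@1: d1:3  d2:3  d3:1  d4:0  d5:0  d6:0 → peak 3
K@2: d1:2  d2:3  d3:2  d4:0  d5:0  d6:0 → peak 3
K@3: d1:2  d2:2  d3:2  d4:1  d5:0  d6:0 → peak 2
K@4: d1:2  d2:2  d3:1  d4:1  d5:1  d6:0 → peak 2
K@5: d1:2  d2:2  d3:1  d4:0  d5:1  d6:1 → peak 2
Best is K@3, peak 2.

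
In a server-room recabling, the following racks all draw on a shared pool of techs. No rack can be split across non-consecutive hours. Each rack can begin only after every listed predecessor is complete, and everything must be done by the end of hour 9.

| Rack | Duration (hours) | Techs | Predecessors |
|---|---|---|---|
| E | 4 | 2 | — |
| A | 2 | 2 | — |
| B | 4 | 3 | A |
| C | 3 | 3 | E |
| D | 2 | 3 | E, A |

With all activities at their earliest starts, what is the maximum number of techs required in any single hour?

9

Early-start schedule: E@1, A@1, B@3, C@5, D@5.
Load per hour: hour 1: 4, hour 2: 4, hour 3: 5, hour 4: 5, hour 5: 9, hour 6: 9, hour 7: 3, hour 8: 0, hour 9: 0.
Peak is 9.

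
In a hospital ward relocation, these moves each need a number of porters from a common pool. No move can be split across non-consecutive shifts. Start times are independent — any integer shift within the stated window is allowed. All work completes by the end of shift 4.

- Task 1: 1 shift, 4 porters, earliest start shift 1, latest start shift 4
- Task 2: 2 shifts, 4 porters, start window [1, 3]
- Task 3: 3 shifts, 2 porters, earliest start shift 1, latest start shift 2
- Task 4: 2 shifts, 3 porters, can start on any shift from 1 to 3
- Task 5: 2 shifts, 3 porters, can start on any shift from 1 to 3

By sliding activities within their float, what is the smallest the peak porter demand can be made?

Early-start (Task 1@1, Task 2@1, Task 3@1, Task 4@1, Task 5@1) gives peak 16: s1:16  s2:12  s3:2  s4:0.
Shift Task 3→2, Task 4→3, Task 5→3.
Schedule Task 1@1, Task 2@1, Task 3@2, Task 4@3, Task 5@3: s1:8  s2:6  s3:8  s4:8 — peak 8.
Total porter-shifts = 30 over 4 shifts ⇒ peak ≥ ⌈30/4⌉ = 8, so 8 is optimal.

8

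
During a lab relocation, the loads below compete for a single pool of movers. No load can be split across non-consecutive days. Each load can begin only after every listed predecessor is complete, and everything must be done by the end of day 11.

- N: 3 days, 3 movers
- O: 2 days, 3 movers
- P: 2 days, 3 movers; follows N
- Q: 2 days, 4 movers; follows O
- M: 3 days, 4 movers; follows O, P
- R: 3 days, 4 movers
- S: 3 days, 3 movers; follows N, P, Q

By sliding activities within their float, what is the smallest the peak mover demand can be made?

7

Early-start (N@1, O@1, P@4, Q@3, M@6, R@1, S@6) gives peak 11: d1:10  d2:10  d3:11  d4:7  d5:3  d6:7  d7:7  d8:7  d9:0  d10:0  d11:0.
Shift R→9.
Schedule N@1, O@1, P@4, Q@3, M@6, R@9, S@6: d1:6  d2:6  d3:7  d4:7  d5:3  d6:7  d7:7  d8:7  d9:4  d10:4  d11:4 — peak 7.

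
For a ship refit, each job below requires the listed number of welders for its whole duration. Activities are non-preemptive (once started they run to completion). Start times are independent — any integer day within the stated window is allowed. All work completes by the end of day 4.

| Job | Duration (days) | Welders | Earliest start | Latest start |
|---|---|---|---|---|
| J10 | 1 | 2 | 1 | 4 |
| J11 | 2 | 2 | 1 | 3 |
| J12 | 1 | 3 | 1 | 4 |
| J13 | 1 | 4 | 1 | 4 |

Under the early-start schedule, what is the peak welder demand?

11

Early-start schedule: J10@1, J11@1, J12@1, J13@1.
Load per day: day 1: 11, day 2: 2, day 3: 0, day 4: 0.
Peak is 11.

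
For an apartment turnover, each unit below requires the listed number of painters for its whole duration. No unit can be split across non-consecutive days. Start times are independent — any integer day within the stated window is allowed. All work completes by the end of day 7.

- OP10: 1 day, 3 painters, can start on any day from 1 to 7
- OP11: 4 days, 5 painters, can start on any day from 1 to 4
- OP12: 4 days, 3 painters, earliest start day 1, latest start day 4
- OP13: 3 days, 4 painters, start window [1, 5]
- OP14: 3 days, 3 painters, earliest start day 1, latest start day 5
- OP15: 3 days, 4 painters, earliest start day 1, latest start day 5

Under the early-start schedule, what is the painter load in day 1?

22

At early start, day 1 has: OP10, OP11, OP12, OP13, OP14, OP15.
Demand: 3 + 5 + 3 + 4 + 3 + 4 = 22.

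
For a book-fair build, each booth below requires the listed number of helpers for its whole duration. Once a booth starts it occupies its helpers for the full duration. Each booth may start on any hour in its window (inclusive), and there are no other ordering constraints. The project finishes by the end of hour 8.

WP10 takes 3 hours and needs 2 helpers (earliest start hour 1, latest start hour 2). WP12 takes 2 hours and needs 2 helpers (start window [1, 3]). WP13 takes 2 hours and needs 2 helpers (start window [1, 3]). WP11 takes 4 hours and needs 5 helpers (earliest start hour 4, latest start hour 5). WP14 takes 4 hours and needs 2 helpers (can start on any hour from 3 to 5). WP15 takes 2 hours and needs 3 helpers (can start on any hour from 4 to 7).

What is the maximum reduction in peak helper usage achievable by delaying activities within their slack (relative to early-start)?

2

Early-start peak: h1:6  h2:6  h3:4  h4:10  h5:10  h6:7  h7:5  h8:0 ⇒ 10.
Leveled (WP10@1, WP12@1, WP13@1, WP11@4, WP14@3, WP15@7): h1:6  h2:6  h3:4  h4:7  h5:7  h6:7  h7:8  h8:3 ⇒ 8.
Reduction 10 − 8 = 2.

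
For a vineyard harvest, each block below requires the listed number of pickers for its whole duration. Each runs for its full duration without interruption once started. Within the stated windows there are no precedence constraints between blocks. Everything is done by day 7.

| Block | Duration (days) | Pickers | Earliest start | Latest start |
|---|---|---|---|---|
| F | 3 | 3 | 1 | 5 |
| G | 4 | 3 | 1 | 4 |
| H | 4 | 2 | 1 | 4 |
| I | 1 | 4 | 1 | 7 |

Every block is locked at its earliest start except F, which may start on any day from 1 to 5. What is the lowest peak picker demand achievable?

F@1: d1:12  d2:8  d3:8  d4:5  d5:0  d6:0  d7:0 → peak 12
F@2: d1:9  d2:8  d3:8  d4:8  d5:0  d6:0  d7:0 → peak 9
F@3: d1:9  d2:5  d3:8  d4:8  d5:3  d6:0  d7:0 → peak 9
F@4: d1:9  d2:5  d3:5  d4:8  d5:3  d6:3  d7:0 → peak 9
F@5: d1:9  d2:5  d3:5  d4:5  d5:3  d6:3  d7:3 → peak 9
Best is F@2, peak 9.

9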